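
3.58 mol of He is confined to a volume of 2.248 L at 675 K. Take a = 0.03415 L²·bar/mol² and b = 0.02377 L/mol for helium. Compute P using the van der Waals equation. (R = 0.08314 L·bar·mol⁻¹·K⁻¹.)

P = nRT/(V − nb) − a n²/V²
nRT/(V − nb) = (3.58)(0.08314)(675)/(2.248 − 3.58×0.02377) = 200.91/2.1629 = 92.889 bar
a n²/V² = (0.03415)(3.58)²/(2.248)² = 0.086609 bar
P = 92.889 − 0.086609 = 92.80 bar

P ≈ 92.80 bar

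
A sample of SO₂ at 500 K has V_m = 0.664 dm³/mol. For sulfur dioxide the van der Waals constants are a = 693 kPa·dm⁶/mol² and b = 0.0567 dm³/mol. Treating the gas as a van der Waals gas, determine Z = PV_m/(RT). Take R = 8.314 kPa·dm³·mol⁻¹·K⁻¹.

P = RT/(V_m − b) − a/V_m² = (8.314)(500)/(0.664 − 0.0567) − 693/(0.664)²
  = 4157.0/0.60730 − 1571.8 = 6845.1 − 1571.8 = 5273.3 kPa
Z = PV_m/(RT) = (5273.3)(0.664)/((8.314)(500)) = 3501.5/4157.0 = 0.8423

Z ≈ 0.8423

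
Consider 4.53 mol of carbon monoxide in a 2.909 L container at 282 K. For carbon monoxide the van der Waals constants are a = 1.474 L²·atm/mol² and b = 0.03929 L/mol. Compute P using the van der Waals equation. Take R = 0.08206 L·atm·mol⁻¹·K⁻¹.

P = nRT/(V − nb) − a n²/V²
nRT/(V − nb) = (4.53)(0.08206)(282)/(2.909 − 4.53×0.03929) = 104.83/2.7310 = 38.385 atm
a n²/V² = (1.474)(4.53)²/(2.909)² = 3.5744 atm
P = 38.385 − 3.5744 = 34.81 atm

P ≈ 34.81 atm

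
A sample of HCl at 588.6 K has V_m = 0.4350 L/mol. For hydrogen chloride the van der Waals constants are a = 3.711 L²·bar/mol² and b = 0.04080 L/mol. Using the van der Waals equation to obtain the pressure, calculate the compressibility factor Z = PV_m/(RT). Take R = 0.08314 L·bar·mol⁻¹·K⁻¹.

P = RT/(V_m − b) − a/V_m² = (0.08314)(588.6)/(0.4350 − 0.04080) − 3.711/(0.4350)²
  = 48.936/0.39420 − 19.612 = 124.14 − 19.612 = 104.53 bar
Z = PV_m/(RT) = (104.53)(0.4350)/((0.08314)(588.6)) = 45.471/48.936 = 0.9292

Z ≈ 0.9292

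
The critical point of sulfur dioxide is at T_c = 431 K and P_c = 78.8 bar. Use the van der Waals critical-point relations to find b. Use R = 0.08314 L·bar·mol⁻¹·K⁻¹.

From T_c = 8a/(27Rb) and P_c = a/(27b²): b = R T_c/(8 P_c).
b = (0.08314)(431)/(8×78.8) = 35.833/630.40 = 0.05684 L/mol

b ≈ 0.05684 L/mol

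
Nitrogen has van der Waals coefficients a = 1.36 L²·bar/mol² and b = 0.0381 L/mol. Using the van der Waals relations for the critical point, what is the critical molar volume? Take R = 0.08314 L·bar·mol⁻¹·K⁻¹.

For a van der Waals gas, V_m,c = 3b.
V_m,c = 3×0.0381 = 0.1143 L/mol

V_m,c ≈ 0.1143 L/mol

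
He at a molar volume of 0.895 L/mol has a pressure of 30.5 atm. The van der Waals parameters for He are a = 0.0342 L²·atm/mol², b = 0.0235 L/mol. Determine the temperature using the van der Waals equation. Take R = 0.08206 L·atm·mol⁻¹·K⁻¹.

T = (P + a/V_m²)(V_m − b)/R
P + a/V_m² = 30.5 + 0.0342/(0.895)² = 30.543 atm
V_m − b = 0.895 − 0.0235 = 0.87150 L/mol
T = (30.543)(0.87150)/0.08206 = 324.4 K

T ≈ 324.4 K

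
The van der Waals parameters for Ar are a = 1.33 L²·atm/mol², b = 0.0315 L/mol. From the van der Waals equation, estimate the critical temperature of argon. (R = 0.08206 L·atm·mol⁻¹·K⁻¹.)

T_c ≈ 152.5 K

For a van der Waals gas, T_c = 8a/(27Rb).
T_c = 8×1.33/(27×0.08206×0.0315) = 10.640/0.069792 = 152.5 K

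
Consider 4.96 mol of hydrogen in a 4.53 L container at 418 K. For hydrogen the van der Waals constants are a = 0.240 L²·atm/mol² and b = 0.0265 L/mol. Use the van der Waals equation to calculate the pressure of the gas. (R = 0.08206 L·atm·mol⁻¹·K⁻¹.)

P ≈ 38.39 atm

P = nRT/(V − nb) − a n²/V²
nRT/(V − nb) = (4.96)(0.08206)(418)/(4.53 − 4.96×0.0265) = 170.13/4.3986 = 38.678 atm
a n²/V² = (0.240)(4.96)²/(4.53)² = 0.28773 atm
P = 38.678 − 0.28773 = 38.39 atm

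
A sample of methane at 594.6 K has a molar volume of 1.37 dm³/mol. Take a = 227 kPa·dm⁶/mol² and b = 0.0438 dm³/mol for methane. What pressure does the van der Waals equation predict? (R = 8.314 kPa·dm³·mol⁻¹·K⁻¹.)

P = RT/(V_m − b) − a/V_m²
RT/(V_m − b) = (8.314)(594.6)/(1.37 − 0.0438) = 4943.5/1.3262 = 3727.6 kPa
a/V_m² = 227/(1.37)² = 120.94 kPa
P = 3727.6 − 120.94 = 3607 kPa

P ≈ 3607 kPa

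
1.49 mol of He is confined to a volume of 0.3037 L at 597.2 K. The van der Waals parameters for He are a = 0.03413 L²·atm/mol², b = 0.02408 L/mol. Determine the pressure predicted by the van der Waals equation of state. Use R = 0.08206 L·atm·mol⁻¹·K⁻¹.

P ≈ 271.8 atm

P = nRT/(V − nb) − a n²/V²
nRT/(V − nb) = (1.49)(0.08206)(597.2)/(0.3037 − 1.49×0.02408) = 73.019/0.26782 = 272.64 atm
a n²/V² = (0.03413)(1.49)²/(0.3037)² = 0.82152 atm
P = 272.64 − 0.82152 = 271.8 atm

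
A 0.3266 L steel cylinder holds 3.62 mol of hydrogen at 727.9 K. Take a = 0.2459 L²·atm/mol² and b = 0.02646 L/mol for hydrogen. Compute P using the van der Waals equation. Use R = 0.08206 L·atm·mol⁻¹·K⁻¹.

P ≈ 906.6 atm

P = nRT/(V − nb) − a n²/V²
nRT/(V − nb) = (3.62)(0.08206)(727.9)/(0.3266 − 3.62×0.02646) = 216.23/0.23081 = 936.83 atm
a n²/V² = (0.2459)(3.62)²/(0.3266)² = 30.209 atm
P = 936.83 − 30.209 = 906.6 atm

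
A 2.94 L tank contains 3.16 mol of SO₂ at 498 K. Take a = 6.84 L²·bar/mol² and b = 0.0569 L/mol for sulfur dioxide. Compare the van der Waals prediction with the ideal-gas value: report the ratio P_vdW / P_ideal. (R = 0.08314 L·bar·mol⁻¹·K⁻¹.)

P_vdW / P_ideal ≈ 0.8876

Ideal: P_ideal = nRT/V = (3.16)(0.08314)(498)/2.94 = 44.5020 bar
vdW: P = nRT/(V − nb) − a n²/V² = 130.836/2.76020 − 68.3015/8.64360 = 47.4009 − 7.90197 = 39.4989 bar
Ratio = 39.4989/44.5020 = 0.8876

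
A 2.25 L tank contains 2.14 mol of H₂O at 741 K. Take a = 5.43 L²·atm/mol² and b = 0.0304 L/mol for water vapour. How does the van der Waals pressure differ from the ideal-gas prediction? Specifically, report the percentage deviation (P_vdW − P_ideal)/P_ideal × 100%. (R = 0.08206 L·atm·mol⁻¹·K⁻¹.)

-5.52 %

Ideal: P_ideal = nRT/V = (2.14)(0.08206)(741)/2.25 = 57.8337 atm
vdW: P = nRT/(V − nb) − a n²/V² = 130.126/2.18494 − 24.8672/5.06250 = 59.5559 − 4.91204 = 54.6439 atm
% deviation = (54.6439 − 57.8337)/57.8337 × 100% = -5.52%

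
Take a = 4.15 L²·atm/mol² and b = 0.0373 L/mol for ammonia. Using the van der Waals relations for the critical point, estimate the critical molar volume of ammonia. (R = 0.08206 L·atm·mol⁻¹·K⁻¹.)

For a van der Waals gas, V_m,c = 3b.
V_m,c = 3×0.0373 = 0.1119 L/mol

V_m,c ≈ 0.1119 L/mol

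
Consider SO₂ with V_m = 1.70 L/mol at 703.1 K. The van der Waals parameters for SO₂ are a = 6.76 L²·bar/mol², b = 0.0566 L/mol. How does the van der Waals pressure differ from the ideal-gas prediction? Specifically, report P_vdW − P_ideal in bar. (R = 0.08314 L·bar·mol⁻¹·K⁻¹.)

ΔP ≈ -1.155 bar

Ideal: P_ideal = RT/V_m = (0.08314)(703.1)/1.70 = 34.3857 bar
vdW: P = RT/(V_m − b) − a/V_m² = 58.4557/1.64340 − 6.76/2.89000 = 35.5700 − 2.33910 = 33.2309 bar
ΔP = 33.2309 − 34.3857 = -1.155 bar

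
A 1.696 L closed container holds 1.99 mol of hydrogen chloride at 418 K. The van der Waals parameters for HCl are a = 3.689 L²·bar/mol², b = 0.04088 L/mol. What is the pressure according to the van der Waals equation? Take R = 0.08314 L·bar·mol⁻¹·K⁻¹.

P ≈ 37.75 bar

P = nRT/(V − nb) − a n²/V²
nRT/(V − nb) = (1.99)(0.08314)(418)/(1.696 − 1.99×0.04088) = 69.158/1.6146 = 42.833 bar
a n²/V² = (3.689)(1.99)²/(1.696)² = 5.0788 bar
P = 42.833 − 5.0788 = 37.75 bar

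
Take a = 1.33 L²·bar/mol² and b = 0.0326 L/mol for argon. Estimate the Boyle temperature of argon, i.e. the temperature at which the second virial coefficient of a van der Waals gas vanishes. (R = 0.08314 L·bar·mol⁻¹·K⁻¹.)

T_B ≈ 490.7 K

For a van der Waals gas the second virial coefficient B₂ = b − a/(RT) vanishes at T_B = a/(Rb).
T_B = 1.33/(0.08314×0.0326) = 1.33/0.0027104 = 490.7 K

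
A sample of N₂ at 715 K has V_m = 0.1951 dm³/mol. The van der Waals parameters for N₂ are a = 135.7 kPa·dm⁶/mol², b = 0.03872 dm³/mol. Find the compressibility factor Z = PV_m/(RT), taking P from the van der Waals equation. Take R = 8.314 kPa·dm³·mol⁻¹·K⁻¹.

Z ≈ 1.131

P = RT/(V_m − b) − a/V_m² = (8.314)(715)/(0.1951 − 0.03872) − 135.7/(0.1951)²
  = 5944.5/0.15638 − 3565.0 = 38013 − 3565.0 = 34448 kPa
Z = PV_m/(RT) = (34448)(0.1951)/((8.314)(715)) = 6720.8/5944.5 = 1.131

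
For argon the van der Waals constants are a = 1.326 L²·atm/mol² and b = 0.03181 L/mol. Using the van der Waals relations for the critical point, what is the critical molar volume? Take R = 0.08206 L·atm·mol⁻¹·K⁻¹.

V_m,c ≈ 0.09543 L/mol

For a van der Waals gas, V_m,c = 3b.
V_m,c = 3×0.03181 = 0.09543 L/mol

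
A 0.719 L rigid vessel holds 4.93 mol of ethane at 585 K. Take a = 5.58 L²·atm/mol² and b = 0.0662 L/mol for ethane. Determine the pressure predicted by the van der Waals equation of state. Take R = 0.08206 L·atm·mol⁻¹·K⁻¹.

P = nRT/(V − nb) − a n²/V²
nRT/(V − nb) = (4.93)(0.08206)(585)/(0.719 − 4.93×0.0662) = 236.67/0.39263 = 602.78 atm
a n²/V² = (5.58)(4.93)²/(0.719)² = 262.34 atm
P = 602.78 − 262.34 = 340.4 atm

P ≈ 340.4 atm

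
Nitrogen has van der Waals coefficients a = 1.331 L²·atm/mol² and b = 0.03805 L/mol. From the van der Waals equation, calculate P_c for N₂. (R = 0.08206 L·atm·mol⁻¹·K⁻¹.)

P_c ≈ 34.05 atm

For a van der Waals gas, P_c = a/(27b²).
P_c = 1.331/(27×(0.03805)²) = 1.331/0.039091 = 34.05 atm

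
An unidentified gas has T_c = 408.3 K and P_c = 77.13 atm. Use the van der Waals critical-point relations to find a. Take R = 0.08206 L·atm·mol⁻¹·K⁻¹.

a ≈ 6.140 L²·atm/mol²

From T_c = 8a/(27Rb) and P_c = a/(27b²): a = 27 R² T_c²/(64 P_c).
a = 27×(0.08206)²×(408.3)²/(64×77.13) = 30310/4936.3 = 6.140 L²·atm/mol²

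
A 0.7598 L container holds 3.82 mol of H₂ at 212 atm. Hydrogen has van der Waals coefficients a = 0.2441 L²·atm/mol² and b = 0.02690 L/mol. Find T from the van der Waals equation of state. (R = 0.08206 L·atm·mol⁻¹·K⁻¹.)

T ≈ 457.3 K

T = (P + a n²/V²)(V − nb)/(nR)
P + a n²/V² = 212 + (0.2441)(3.82)²/(0.7598)² = 218.17 atm
V − nb = 0.7598 − (3.82)(0.02690) = 0.65704 L
T = (218.17)(0.65704)/((3.82)(0.08206)) = 457.3 K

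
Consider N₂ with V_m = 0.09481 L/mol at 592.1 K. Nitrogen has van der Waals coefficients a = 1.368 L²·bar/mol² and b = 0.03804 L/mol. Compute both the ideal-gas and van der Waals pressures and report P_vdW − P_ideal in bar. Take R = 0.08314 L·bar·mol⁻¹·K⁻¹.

Ideal: P_ideal = RT/V_m = (0.08314)(592.1)/0.09481 = 519.219 bar
vdW: P = RT/(V_m − b) − a/V_m² = 49.2272/0.0567700 − 1.368/0.00898894 = 867.134 − 152.187 = 714.947 bar
ΔP = 714.947 − 519.219 = 195.7 bar

ΔP ≈ 195.7 bar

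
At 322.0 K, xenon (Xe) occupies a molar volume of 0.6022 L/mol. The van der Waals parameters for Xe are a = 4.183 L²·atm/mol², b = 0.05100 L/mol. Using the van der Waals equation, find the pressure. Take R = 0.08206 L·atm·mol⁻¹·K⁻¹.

P = RT/(V_m − b) − a/V_m²
RT/(V_m − b) = (0.08206)(322.0)/(0.6022 − 0.05100) = 26.423/0.55120 = 47.937 atm
a/V_m² = 4.183/(0.6022)² = 11.535 atm
P = 47.937 − 11.535 = 36.40 atm

P ≈ 36.40 atm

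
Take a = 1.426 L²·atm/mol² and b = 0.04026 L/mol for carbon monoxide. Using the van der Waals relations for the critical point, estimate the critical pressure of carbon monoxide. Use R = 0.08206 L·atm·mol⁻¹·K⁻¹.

For a van der Waals gas, P_c = a/(27b²).
P_c = 1.426/(27×(0.04026)²) = 1.426/0.043763 = 32.58 atm

P_c ≈ 32.58 atm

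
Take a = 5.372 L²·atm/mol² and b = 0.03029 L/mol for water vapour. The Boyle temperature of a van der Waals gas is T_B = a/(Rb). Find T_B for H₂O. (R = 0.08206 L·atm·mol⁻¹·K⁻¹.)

For a van der Waals gas the second virial coefficient B₂ = b − a/(RT) vanishes at T_B = a/(Rb).
T_B = 5.372/(0.08206×0.03029) = 5.372/0.0024856 = 2161 K

T_B ≈ 2161 K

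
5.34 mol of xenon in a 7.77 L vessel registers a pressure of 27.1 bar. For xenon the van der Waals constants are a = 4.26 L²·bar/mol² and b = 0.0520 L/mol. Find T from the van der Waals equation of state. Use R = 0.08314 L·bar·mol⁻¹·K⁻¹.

T = (P + a n²/V²)(V − nb)/(nR)
P + a n²/V² = 27.1 + (4.26)(5.34)²/(7.77)² = 29.112 bar
V − nb = 7.77 − (5.34)(0.0520) = 7.4923 L
T = (29.112)(7.4923)/((5.34)(0.08314)) = 491.3 K

T ≈ 491.3 K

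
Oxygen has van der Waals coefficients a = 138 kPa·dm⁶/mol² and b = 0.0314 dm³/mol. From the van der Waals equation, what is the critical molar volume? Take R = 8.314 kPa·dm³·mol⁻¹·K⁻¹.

For a van der Waals gas, V_m,c = 3b.
V_m,c = 3×0.0314 = 0.09420 dm³/mol

V_m,c ≈ 0.09420 dm³/mol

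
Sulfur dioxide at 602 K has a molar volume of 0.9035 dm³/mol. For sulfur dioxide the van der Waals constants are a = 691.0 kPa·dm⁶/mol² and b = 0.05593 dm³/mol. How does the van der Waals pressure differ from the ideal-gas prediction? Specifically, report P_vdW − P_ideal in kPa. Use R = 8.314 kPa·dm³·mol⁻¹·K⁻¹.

ΔP ≈ -480.9 kPa

Ideal: P_ideal = RT/V_m = (8.314)(602)/0.9035 = 5539.60 kPa
vdW: P = RT/(V_m − b) − a/V_m² = 5005.03/0.847570 − 691.0/0.816312 = 5905.15 − 846.490 = 5058.66 kPa
ΔP = 5058.66 − 5539.60 = -480.9 kPa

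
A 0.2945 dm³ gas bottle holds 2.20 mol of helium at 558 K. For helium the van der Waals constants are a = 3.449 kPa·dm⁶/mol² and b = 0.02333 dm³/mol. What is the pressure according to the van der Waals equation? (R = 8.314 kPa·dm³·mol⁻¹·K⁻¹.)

P ≈ 41779 kPa

P = nRT/(V − nb) − a n²/V²
nRT/(V − nb) = (2.20)(8.314)(558)/(0.2945 − 2.20×0.02333) = 10206/0.24317 = 41971 kPa
a n²/V² = (3.449)(2.20)²/(0.2945)² = 192.47 kPa
P = 41971 − 192.47 = 41779 kPa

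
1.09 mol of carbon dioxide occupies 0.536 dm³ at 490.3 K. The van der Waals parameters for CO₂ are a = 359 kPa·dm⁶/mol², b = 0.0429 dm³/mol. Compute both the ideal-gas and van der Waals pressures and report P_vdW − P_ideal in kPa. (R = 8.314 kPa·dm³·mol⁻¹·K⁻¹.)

Ideal: P_ideal = nRT/V = (1.09)(8.314)(490.3)/0.536 = 8289.60 kPa
vdW: P = nRT/(V − nb) − a n²/V² = 4443.23/0.489239 − 426.528/0.287296 = 9081.92 − 1484.63 = 7597.29 kPa
ΔP = 7597.29 − 8289.60 = -692.3 kPa

ΔP ≈ -692.3 kPa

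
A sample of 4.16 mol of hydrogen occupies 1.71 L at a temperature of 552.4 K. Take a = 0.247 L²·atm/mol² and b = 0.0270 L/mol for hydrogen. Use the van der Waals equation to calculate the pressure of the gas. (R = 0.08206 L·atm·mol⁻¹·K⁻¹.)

P = nRT/(V − nb) − a n²/V²
nRT/(V − nb) = (4.16)(0.08206)(552.4)/(1.71 − 4.16×0.0270) = 188.57/1.5977 = 118.03 atm
a n²/V² = (0.247)(4.16)²/(1.71)² = 1.4618 atm
P = 118.03 − 1.4618 = 116.6 atm

P ≈ 116.6 atm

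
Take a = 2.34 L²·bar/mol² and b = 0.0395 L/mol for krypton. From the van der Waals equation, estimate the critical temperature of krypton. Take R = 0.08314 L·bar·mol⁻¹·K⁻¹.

For a van der Waals gas, T_c = 8a/(27Rb).
T_c = 8×2.34/(27×0.08314×0.0395) = 18.720/0.088669 = 211.1 K

T_c ≈ 211.1 K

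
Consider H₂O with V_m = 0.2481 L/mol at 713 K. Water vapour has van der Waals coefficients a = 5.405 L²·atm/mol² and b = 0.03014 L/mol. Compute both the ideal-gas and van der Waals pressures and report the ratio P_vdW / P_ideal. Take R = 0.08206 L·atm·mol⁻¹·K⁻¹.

P_vdW / P_ideal ≈ 0.7659

Ideal: P_ideal = RT/V_m = (0.08206)(713)/0.2481 = 235.827 atm
vdW: P = RT/(V_m − b) − a/V_m² = 58.5088/0.217960 − 5.405/0.0615536 = 268.438 − 87.8096 = 180.628 atm
Ratio = 180.628/235.827 = 0.7659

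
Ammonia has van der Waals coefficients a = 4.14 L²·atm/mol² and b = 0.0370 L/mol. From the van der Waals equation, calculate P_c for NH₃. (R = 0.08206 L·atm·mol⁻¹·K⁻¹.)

For a van der Waals gas, P_c = a/(27b²).
P_c = 4.14/(27×(0.0370)²) = 4.14/0.036963 = 112.0 atm

P_c ≈ 112.0 atm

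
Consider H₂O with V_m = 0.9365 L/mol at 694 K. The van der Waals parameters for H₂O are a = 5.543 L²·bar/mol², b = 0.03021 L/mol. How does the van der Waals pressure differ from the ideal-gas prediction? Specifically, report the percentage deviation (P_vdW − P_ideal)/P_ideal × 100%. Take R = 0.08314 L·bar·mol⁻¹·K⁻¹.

Ideal: P_ideal = RT/V_m = (0.08314)(694)/0.9365 = 61.6115 bar
vdW: P = RT/(V_m − b) − a/V_m² = 57.6992/0.906290 − 5.543/0.877032 = 63.6653 − 6.32018 = 57.3451 bar
% deviation = (57.3451 − 61.6115)/61.6115 × 100% = -6.92%

-6.92 %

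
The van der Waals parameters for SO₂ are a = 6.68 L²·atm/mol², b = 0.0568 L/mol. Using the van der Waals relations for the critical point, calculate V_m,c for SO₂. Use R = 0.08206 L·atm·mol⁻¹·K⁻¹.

V_m,c ≈ 0.1704 L/mol

For a van der Waals gas, V_m,c = 3b.
V_m,c = 3×0.0568 = 0.1704 L/mol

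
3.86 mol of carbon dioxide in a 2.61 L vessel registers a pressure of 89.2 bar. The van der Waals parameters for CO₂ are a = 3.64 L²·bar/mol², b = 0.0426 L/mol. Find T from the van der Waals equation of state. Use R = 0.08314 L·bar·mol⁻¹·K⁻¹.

T = (P + a n²/V²)(V − nb)/(nR)
P + a n²/V² = 89.2 + (3.64)(3.86)²/(2.61)² = 97.162 bar
V − nb = 2.61 − (3.86)(0.0426) = 2.4456 L
T = (97.162)(2.4456)/((3.86)(0.08314)) = 740.4 K

T ≈ 740.4 K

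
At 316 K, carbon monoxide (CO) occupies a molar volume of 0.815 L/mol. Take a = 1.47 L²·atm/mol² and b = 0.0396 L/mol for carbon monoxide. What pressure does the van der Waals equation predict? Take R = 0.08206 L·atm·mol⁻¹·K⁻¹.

P = RT/(V_m − b) − a/V_m²
RT/(V_m − b) = (0.08206)(316)/(0.815 − 0.0396) = 25.931/0.77540 = 33.442 atm
a/V_m² = 1.47/(0.815)² = 2.2131 atm
P = 33.442 − 2.2131 = 31.23 atm

P ≈ 31.23 atm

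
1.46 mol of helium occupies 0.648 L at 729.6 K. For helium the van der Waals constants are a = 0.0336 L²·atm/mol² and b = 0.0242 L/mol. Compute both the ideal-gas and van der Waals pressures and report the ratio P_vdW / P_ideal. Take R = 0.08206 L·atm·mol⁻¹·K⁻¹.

P_vdW / P_ideal ≈ 1.056

Ideal: P_ideal = nRT/V = (1.46)(0.08206)(729.6)/0.648 = 134.894 atm
vdW: P = nRT/(V − nb) − a n²/V² = 87.4116/0.612668 − 0.0716218/0.419904 = 142.674 − 0.170567 = 142.503 atm
Ratio = 142.503/134.894 = 1.056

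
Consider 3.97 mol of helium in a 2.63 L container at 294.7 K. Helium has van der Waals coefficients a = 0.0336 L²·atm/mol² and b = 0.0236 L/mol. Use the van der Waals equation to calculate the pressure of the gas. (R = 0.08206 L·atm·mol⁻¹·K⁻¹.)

P = nRT/(V − nb) − a n²/V²
nRT/(V − nb) = (3.97)(0.08206)(294.7)/(2.63 − 3.97×0.0236) = 96.007/2.5363 = 37.853 atm
a n²/V² = (0.0336)(3.97)²/(2.63)² = 0.076561 atm
P = 37.853 − 0.076561 = 37.78 atm

P ≈ 37.78 atm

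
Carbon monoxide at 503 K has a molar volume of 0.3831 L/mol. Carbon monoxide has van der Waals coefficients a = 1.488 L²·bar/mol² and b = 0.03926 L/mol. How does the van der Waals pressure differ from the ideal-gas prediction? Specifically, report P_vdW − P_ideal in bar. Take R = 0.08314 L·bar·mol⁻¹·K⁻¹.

ΔP ≈ 2.33 bar

Ideal: P_ideal = RT/V_m = (0.08314)(503)/0.3831 = 109.161 bar
vdW: P = RT/(V_m − b) − a/V_m² = 41.8194/0.343840 − 1.488/0.146766 = 121.625 − 10.1386 = 111.486 bar
ΔP = 111.486 − 109.161 = 2.33 bar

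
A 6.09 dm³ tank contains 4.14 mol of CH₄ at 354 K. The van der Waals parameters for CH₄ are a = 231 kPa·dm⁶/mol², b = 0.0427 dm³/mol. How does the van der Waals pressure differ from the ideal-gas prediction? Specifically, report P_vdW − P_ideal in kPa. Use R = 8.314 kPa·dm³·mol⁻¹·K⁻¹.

ΔP ≈ -46.9 kPa

Ideal: P_ideal = nRT/V = (4.14)(8.314)(354)/6.09 = 2000.77 kPa
vdW: P = nRT/(V − nb) − a n²/V² = 12184.7/5.91322 − 3959.25/37.0881 = 2060.59 − 106.753 = 1953.84 kPa
ΔP = 1953.84 − 2000.77 = -46.9 kPa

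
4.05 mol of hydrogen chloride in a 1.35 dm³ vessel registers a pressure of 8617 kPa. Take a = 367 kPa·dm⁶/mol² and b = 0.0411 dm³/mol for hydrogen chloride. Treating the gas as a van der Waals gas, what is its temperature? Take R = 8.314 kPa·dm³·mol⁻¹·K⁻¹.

T ≈ 419.0 K

T = (P + a n²/V²)(V − nb)/(nR)
P + a n²/V² = 8617 + (367)(4.05)²/(1.35)² = 11920 kPa
V − nb = 1.35 − (4.05)(0.0411) = 1.1835 dm³
T = (11920)(1.1835)/((4.05)(8.314)) = 419.0 K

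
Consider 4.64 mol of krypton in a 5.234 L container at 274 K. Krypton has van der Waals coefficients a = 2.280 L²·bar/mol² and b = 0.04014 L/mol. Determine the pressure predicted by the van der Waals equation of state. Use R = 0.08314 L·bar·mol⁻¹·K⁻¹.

P ≈ 19.15 bar

P = nRT/(V − nb) − a n²/V²
nRT/(V − nb) = (4.64)(0.08314)(274)/(5.234 − 4.64×0.04014) = 105.70/5.0478 = 20.940 bar
a n²/V² = (2.280)(4.64)²/(5.234)² = 1.7919 bar
P = 20.940 − 1.7919 = 19.15 bar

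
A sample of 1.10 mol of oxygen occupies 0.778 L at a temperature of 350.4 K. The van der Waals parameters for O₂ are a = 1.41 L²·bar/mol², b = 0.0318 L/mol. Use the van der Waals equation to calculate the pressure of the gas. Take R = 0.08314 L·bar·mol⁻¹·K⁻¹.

P ≈ 40.31 bar

P = nRT/(V − nb) − a n²/V²
nRT/(V − nb) = (1.10)(0.08314)(350.4)/(0.778 − 1.10×0.0318) = 32.045/0.74302 = 43.128 bar
a n²/V² = (1.41)(1.10)²/(0.778)² = 2.8187 bar
P = 43.128 − 2.8187 = 40.31 bar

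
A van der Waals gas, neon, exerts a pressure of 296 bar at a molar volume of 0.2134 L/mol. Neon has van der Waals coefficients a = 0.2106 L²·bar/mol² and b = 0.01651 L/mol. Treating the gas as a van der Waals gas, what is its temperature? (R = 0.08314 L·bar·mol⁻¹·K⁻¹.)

T ≈ 711.9 K

T = (P + a/V_m²)(V_m − b)/R
P + a/V_m² = 296 + 0.2106/(0.2134)² = 300.62 bar
V_m − b = 0.2134 − 0.01651 = 0.19689 L/mol
T = (300.62)(0.19689)/0.08314 = 711.9 K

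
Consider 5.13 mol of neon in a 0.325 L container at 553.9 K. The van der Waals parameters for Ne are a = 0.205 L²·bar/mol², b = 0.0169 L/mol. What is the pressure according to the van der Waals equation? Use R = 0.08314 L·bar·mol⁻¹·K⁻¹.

P ≈ 940.3 bar

P = nRT/(V − nb) − a n²/V²
nRT/(V − nb) = (5.13)(0.08314)(553.9)/(0.325 − 5.13×0.0169) = 236.24/0.23830 = 991.36 bar
a n²/V² = (0.205)(5.13)²/(0.325)² = 51.077 bar
P = 991.36 − 51.077 = 940.3 bar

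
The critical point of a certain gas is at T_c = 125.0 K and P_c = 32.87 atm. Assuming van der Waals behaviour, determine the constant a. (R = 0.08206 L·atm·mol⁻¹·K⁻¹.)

a ≈ 1.350 L²·atm/mol²

From T_c = 8a/(27Rb) and P_c = a/(27b²): a = 27 R² T_c²/(64 P_c).
a = 27×(0.08206)²×(125.0)²/(64×32.87) = 2840.8/2103.7 = 1.350 L²·atm/mol²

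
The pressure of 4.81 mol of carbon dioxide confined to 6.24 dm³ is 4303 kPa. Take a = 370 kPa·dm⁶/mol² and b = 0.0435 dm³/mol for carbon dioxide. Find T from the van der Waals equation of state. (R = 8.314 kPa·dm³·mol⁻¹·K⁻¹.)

T = (P + a n²/V²)(V − nb)/(nR)
P + a n²/V² = 4303 + (370)(4.81)²/(6.24)² = 4522.8 kPa
V − nb = 6.24 − (4.81)(0.0435) = 6.0308 dm³
T = (4522.8)(6.0308)/((4.81)(8.314)) = 682.1 K

T ≈ 682.1 K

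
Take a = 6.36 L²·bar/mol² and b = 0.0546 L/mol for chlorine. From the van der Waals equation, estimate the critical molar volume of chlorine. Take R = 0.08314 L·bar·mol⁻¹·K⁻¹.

For a van der Waals gas, V_m,c = 3b.
V_m,c = 3×0.0546 = 0.1638 L/mol

V_m,c ≈ 0.1638 L/mol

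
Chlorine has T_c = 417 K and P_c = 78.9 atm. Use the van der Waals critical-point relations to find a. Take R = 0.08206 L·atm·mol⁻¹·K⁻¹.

From T_c = 8a/(27Rb) and P_c = a/(27b²): a = 27 R² T_c²/(64 P_c).
a = 27×(0.08206)²×(417)²/(64×78.9) = 31615/5049.6 = 6.261 L²·atm/mol²

a ≈ 6.261 L²·atm/mol²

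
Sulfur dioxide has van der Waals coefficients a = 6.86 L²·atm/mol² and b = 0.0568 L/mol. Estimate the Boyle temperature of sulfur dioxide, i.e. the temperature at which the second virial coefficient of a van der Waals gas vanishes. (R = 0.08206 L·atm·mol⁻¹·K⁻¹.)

For a van der Waals gas the second virial coefficient B₂ = b − a/(RT) vanishes at T_B = a/(Rb).
T_B = 6.86/(0.08206×0.0568) = 6.86/0.0046610 = 1472 K

T_B ≈ 1472 K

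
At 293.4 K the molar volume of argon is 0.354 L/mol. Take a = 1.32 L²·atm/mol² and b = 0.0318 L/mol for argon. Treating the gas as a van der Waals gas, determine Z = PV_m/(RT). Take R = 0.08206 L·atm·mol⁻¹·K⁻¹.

Z ≈ 0.9438

P = RT/(V_m − b) − a/V_m² = (0.08206)(293.4)/(0.354 − 0.0318) − 1.32/(0.354)²
  = 24.076/0.32220 − 10.533 = 74.724 − 10.533 = 64.191 atm
Z = PV_m/(RT) = (64.191)(0.354)/((0.08206)(293.4)) = 22.724/24.076 = 0.9438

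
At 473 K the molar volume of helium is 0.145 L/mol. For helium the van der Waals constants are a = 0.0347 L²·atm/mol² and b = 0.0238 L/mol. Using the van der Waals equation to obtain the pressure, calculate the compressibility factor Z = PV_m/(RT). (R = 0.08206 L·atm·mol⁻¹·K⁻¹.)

Z ≈ 1.190

P = RT/(V_m − b) − a/V_m² = (0.08206)(473)/(0.145 − 0.0238) − 0.0347/(0.145)²
  = 38.814/0.12120 − 1.6504 = 320.25 − 1.6504 = 318.60 atm
Z = PV_m/(RT) = (318.60)(0.145)/((0.08206)(473)) = 46.197/38.814 = 1.190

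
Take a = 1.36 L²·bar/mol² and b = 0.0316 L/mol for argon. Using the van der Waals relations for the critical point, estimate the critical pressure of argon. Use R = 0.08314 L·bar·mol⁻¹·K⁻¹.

For a van der Waals gas, P_c = a/(27b²).
P_c = 1.36/(27×(0.0316)²) = 1.36/0.026961 = 50.44 bar

P_c ≈ 50.44 bar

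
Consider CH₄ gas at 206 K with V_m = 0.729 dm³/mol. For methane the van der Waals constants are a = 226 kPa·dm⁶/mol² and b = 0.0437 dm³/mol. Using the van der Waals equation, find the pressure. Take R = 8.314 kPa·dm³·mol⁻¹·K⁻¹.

P ≈ 2074 kPa

P = RT/(V_m − b) − a/V_m²
RT/(V_m − b) = (8.314)(206)/(0.729 − 0.0437) = 1712.7/0.68530 = 2499.2 kPa
a/V_m² = 226/(0.729)² = 425.26 kPa
P = 2499.2 − 425.26 = 2074 kPa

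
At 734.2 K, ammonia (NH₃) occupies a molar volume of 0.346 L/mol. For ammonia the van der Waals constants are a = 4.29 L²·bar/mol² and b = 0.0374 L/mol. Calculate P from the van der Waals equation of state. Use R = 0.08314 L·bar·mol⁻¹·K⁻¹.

P ≈ 162.0 bar

P = RT/(V_m − b) − a/V_m²
RT/(V_m − b) = (0.08314)(734.2)/(0.346 − 0.0374) = 61.041/0.30860 = 197.80 bar
a/V_m² = 4.29/(0.346)² = 35.835 bar
P = 197.80 − 35.835 = 162.0 bar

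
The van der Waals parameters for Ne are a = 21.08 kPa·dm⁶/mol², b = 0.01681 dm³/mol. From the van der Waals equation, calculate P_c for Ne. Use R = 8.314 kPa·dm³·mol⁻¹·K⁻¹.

P_c ≈ 2763 kPa

For a van der Waals gas, P_c = a/(27b²).
P_c = 21.08/(27×(0.01681)²) = 21.08/0.0076296 = 2763 kPa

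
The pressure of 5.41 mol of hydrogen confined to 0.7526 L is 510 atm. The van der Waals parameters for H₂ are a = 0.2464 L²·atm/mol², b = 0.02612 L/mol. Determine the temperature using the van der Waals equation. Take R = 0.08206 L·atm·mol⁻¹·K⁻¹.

T = (P + a n²/V²)(V − nb)/(nR)
P + a n²/V² = 510 + (0.2464)(5.41)²/(0.7526)² = 522.73 atm
V − nb = 0.7526 − (5.41)(0.02612) = 0.61129 L
T = (522.73)(0.61129)/((5.41)(0.08206)) = 719.8 K

T ≈ 719.8 K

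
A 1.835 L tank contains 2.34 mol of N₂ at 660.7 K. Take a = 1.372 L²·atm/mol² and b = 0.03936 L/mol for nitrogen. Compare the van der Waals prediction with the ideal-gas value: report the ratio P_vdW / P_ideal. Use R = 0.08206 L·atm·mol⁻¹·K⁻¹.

Ideal: P_ideal = nRT/V = (2.34)(0.08206)(660.7)/1.835 = 69.1378 atm
vdW: P = nRT/(V − nb) − a n²/V² = 126.868/1.74290 − 7.51252/3.36723 = 72.7913 − 2.23107 = 70.5602 atm
Ratio = 70.5602/69.1378 = 1.021

P_vdW / P_ideal ≈ 1.021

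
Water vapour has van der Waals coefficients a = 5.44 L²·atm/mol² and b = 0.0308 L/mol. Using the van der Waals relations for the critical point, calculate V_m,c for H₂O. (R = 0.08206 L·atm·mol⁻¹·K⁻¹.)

V_m,c ≈ 0.09240 L/mol

For a van der Waals gas, V_m,c = 3b.
V_m,c = 3×0.0308 = 0.09240 L/mol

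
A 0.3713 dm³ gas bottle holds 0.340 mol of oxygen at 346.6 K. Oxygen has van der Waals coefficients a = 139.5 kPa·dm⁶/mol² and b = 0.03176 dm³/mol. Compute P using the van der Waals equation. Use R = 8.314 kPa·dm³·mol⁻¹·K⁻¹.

P ≈ 2601 kPa

P = nRT/(V − nb) − a n²/V²
nRT/(V − nb) = (0.340)(8.314)(346.6)/(0.3713 − 0.340×0.03176) = 979.76/0.36050 = 2717.8 kPa
a n²/V² = (139.5)(0.340)²/(0.3713)² = 116.97 kPa
P = 2717.8 − 116.97 = 2601 kPa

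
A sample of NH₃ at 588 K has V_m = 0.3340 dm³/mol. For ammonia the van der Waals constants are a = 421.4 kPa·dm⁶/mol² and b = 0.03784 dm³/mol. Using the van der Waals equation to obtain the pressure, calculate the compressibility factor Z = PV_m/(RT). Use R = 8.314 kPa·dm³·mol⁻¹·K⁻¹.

P = RT/(V_m − b) − a/V_m² = (8.314)(588)/(0.3340 − 0.03784) − 421.4/(0.3340)²
  = 4888.6/0.29616 − 3777.5 = 16507 − 3777.5 = 12730 kPa
Z = PV_m/(RT) = (12730)(0.3340)/((8.314)(588)) = 4251.8/4888.6 = 0.8697

Z ≈ 0.8697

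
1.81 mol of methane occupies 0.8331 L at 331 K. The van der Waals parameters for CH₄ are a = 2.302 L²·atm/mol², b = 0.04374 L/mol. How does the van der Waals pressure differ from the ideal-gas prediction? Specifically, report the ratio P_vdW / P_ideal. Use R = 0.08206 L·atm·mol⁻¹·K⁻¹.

Ideal: P_ideal = nRT/V = (1.81)(0.08206)(331)/0.8331 = 59.0121 atm
vdW: P = nRT/(V − nb) − a n²/V² = 49.1630/0.753931 − 7.54158/0.694056 = 65.2089 − 10.8660 = 54.3429 atm
Ratio = 54.3429/59.0121 = 0.9209

P_vdW / P_ideal ≈ 0.9209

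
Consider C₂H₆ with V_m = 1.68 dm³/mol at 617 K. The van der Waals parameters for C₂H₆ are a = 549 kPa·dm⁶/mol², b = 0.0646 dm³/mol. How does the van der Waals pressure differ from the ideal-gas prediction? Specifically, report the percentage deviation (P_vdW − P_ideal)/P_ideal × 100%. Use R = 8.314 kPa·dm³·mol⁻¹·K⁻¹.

-2.37 %

Ideal: P_ideal = RT/V_m = (8.314)(617)/1.68 = 3053.42 kPa
vdW: P = RT/(V_m − b) − a/V_m² = 5129.74/1.61540 − 549/2.82240 = 3175.52 − 194.515 = 2981.01 kPa
% deviation = (2981.01 − 3053.42)/3053.42 × 100% = -2.37%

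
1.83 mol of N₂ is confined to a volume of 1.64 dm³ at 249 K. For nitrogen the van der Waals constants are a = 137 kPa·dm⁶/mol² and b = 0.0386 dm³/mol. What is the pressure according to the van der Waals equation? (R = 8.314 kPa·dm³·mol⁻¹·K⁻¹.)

P ≈ 2243 kPa

P = nRT/(V − nb) − a n²/V²
nRT/(V − nb) = (1.83)(8.314)(249)/(1.64 − 1.83×0.0386) = 3788.4/1.5694 = 2413.9 kPa
a n²/V² = (137)(1.83)²/(1.64)² = 170.58 kPa
P = 2413.9 − 170.58 = 2243 kPa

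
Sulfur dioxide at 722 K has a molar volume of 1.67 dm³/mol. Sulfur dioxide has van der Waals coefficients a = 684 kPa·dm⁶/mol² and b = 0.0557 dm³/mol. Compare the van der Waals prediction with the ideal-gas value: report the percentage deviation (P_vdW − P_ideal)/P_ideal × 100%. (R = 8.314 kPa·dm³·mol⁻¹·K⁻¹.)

Ideal: P_ideal = RT/V_m = (8.314)(722)/1.67 = 3594.44 kPa
vdW: P = RT/(V_m − b) − a/V_m² = 6002.71/1.61430 − 684/2.78890 = 3718.46 − 245.258 = 3473.20 kPa
% deviation = (3473.20 − 3594.44)/3594.44 × 100% = -3.37%

-3.37 %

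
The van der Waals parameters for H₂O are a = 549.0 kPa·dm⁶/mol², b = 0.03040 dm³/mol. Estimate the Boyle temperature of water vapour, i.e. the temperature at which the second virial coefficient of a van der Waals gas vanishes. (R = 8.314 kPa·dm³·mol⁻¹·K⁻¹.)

For a van der Waals gas the second virial coefficient B₂ = b − a/(RT) vanishes at T_B = a/(Rb).
T_B = 549.0/(8.314×0.03040) = 549.0/0.25275 = 2172 K

T_B ≈ 2172 K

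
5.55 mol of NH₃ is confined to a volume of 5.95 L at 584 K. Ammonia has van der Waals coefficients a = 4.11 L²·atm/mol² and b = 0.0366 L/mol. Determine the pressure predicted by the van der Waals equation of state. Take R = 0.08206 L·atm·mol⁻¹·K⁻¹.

P = nRT/(V − nb) − a n²/V²
nRT/(V − nb) = (5.55)(0.08206)(584)/(5.95 − 5.55×0.0366) = 265.97/5.7469 = 46.281 atm
a n²/V² = (4.11)(5.55)²/(5.95)² = 3.5760 atm
P = 46.281 − 3.5760 = 42.71 atm

P ≈ 42.71 atm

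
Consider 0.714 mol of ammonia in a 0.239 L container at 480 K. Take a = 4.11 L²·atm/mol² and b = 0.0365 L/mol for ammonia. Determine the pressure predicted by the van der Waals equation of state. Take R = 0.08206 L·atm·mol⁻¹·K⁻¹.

P = nRT/(V − nb) − a n²/V²
nRT/(V − nb) = (0.714)(0.08206)(480)/(0.239 − 0.714×0.0365) = 28.124/0.21294 = 132.07 atm
a n²/V² = (4.11)(0.714)²/(0.239)² = 36.681 atm
P = 132.07 − 36.681 = 95.39 atm

P ≈ 95.39 atm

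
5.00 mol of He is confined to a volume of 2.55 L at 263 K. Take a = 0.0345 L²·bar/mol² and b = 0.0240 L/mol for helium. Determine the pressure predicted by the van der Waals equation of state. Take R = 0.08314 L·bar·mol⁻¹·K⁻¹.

P = nRT/(V − nb) − a n²/V²
nRT/(V − nb) = (5.00)(0.08314)(263)/(2.55 − 5.00×0.0240) = 109.33/2.4300 = 44.992 bar
a n²/V² = (0.0345)(5.00)²/(2.55)² = 0.13264 bar
P = 44.992 − 0.13264 = 44.86 bar

P ≈ 44.86 bar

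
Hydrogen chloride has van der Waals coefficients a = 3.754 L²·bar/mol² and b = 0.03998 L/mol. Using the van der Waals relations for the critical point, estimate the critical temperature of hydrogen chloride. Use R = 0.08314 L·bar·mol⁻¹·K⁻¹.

T_c ≈ 334.6 K

For a van der Waals gas, T_c = 8a/(27Rb).
T_c = 8×3.754/(27×0.08314×0.03998) = 30.032/0.089746 = 334.6 K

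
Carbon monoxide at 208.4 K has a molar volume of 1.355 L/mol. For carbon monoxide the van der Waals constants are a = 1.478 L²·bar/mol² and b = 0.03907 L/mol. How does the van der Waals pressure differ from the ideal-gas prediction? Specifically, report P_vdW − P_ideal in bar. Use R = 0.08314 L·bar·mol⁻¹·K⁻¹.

ΔP ≈ -0.425 bar

Ideal: P_ideal = RT/V_m = (0.08314)(208.4)/1.355 = 12.7870 bar
vdW: P = RT/(V_m − b) − a/V_m² = 17.3264/1.31593 − 1.478/1.83603 = 13.1667 − 0.804998 = 12.3617 bar
ΔP = 12.3617 − 12.7870 = -0.425 bar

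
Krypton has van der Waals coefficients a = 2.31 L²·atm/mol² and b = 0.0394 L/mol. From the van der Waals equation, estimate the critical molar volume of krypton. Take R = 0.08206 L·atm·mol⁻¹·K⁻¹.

V_m,c ≈ 0.1182 L/mol

For a van der Waals gas, V_m,c = 3b.
V_m,c = 3×0.0394 = 0.1182 L/mol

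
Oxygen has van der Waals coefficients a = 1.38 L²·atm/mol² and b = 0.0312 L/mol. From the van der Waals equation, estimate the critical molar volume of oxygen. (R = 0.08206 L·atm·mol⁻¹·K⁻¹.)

V_m,c ≈ 0.09360 L/mol

For a van der Waals gas, V_m,c = 3b.
V_m,c = 3×0.0312 = 0.09360 L/mol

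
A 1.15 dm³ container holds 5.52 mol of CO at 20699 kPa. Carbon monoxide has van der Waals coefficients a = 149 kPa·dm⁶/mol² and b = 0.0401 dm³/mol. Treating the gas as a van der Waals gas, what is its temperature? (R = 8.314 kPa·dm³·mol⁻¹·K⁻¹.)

T = (P + a n²/V²)(V − nb)/(nR)
P + a n²/V² = 20699 + (149)(5.52)²/(1.15)² = 24132 kPa
V − nb = 1.15 − (5.52)(0.0401) = 0.92865 dm³
T = (24132)(0.92865)/((5.52)(8.314)) = 488.3 K

T ≈ 488.3 K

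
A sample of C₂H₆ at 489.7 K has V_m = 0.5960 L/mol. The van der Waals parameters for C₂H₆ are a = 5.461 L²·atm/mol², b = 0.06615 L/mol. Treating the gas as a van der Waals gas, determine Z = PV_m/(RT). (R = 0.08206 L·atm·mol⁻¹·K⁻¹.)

Z ≈ 0.8968

P = RT/(V_m − b) − a/V_m² = (0.08206)(489.7)/(0.5960 − 0.06615) − 5.461/(0.5960)²
  = 40.185/0.52985 − 15.374 = 75.842 − 15.374 = 60.468 atm
Z = PV_m/(RT) = (60.468)(0.5960)/((0.08206)(489.7)) = 36.039/40.185 = 0.8968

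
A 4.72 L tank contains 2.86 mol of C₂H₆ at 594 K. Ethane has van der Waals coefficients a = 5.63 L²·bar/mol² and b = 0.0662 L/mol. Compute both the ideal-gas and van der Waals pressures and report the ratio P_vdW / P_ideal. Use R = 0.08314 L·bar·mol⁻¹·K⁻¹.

Ideal: P_ideal = nRT/V = (2.86)(0.08314)(594)/4.72 = 29.9241 bar
vdW: P = nRT/(V − nb) − a n²/V² = 141.242/4.53067 − 46.0511/22.2784 = 31.1746 − 2.06707 = 29.1075 bar
Ratio = 29.1075/29.9241 = 0.9727

P_vdW / P_ideal ≈ 0.9727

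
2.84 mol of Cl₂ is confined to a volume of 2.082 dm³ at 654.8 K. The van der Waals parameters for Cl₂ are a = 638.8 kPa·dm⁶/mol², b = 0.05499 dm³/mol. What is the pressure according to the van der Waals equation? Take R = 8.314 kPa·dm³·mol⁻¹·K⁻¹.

P = nRT/(V − nb) − a n²/V²
nRT/(V − nb) = (2.84)(8.314)(654.8)/(2.082 − 2.84×0.05499) = 15461/1.9258 = 8028.4 kPa
a n²/V² = (638.8)(2.84)²/(2.082)² = 1188.6 kPa
P = 8028.4 − 1188.6 = 6840 kPa

P ≈ 6840 kPa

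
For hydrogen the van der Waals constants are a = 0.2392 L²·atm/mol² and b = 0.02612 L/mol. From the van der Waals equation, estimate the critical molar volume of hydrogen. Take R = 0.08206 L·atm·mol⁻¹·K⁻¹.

For a van der Waals gas, V_m,c = 3b.
V_m,c = 3×0.02612 = 0.07836 L/mol

V_m,c ≈ 0.07836 L/mol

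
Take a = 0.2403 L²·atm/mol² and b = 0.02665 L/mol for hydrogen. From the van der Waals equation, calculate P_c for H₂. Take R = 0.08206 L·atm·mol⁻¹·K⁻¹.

For a van der Waals gas, P_c = a/(27b²).
P_c = 0.2403/(27×(0.02665)²) = 0.2403/0.019176 = 12.53 atm

P_c ≈ 12.53 atm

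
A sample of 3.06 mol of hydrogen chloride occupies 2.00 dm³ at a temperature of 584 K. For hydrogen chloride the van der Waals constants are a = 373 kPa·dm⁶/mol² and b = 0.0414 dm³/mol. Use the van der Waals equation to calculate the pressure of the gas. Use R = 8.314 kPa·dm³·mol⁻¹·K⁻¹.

P = nRT/(V − nb) − a n²/V²
nRT/(V − nb) = (3.06)(8.314)(584)/(2.00 − 3.06×0.0414) = 14857/1.8733 = 7930.9 kPa
a n²/V² = (373)(3.06)²/(2.00)² = 873.16 kPa
P = 7930.9 − 873.16 = 7058 kPa

P ≈ 7058 kPa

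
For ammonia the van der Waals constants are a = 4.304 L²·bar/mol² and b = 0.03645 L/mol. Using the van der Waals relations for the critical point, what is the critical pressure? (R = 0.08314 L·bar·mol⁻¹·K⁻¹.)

P_c ≈ 120.0 bar

For a van der Waals gas, P_c = a/(27b²).
P_c = 4.304/(27×(0.03645)²) = 4.304/0.035872 = 120.0 bar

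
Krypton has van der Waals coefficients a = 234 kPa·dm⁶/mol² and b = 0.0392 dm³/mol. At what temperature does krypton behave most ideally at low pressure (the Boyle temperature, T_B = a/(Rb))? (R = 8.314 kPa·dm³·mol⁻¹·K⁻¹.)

For a van der Waals gas the second virial coefficient B₂ = b − a/(RT) vanishes at T_B = a/(Rb).
T_B = 234/(8.314×0.0392) = 234/0.32591 = 718.0 K

T_B ≈ 718.0 K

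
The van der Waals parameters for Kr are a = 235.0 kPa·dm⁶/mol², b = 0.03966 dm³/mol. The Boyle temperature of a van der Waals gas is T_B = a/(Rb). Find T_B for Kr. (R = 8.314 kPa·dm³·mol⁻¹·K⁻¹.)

For a van der Waals gas the second virial coefficient B₂ = b − a/(RT) vanishes at T_B = a/(Rb).
T_B = 235.0/(8.314×0.03966) = 235.0/0.32973 = 712.7 K

T_B ≈ 712.7 K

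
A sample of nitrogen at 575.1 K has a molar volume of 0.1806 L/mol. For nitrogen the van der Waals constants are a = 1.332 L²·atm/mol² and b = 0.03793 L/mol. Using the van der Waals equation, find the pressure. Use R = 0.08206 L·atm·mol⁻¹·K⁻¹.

P ≈ 289.9 atm

P = RT/(V_m − b) − a/V_m²
RT/(V_m − b) = (0.08206)(575.1)/(0.1806 − 0.03793) = 47.193/0.14267 = 330.78 atm
a/V_m² = 1.332/(0.1806)² = 40.838 atm
P = 330.78 − 40.838 = 289.9 atm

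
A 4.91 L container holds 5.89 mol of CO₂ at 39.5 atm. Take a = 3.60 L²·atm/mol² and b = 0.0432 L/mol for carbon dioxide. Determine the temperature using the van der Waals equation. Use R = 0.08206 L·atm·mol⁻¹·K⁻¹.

T = (P + a n²/V²)(V − nb)/(nR)
P + a n²/V² = 39.5 + (3.60)(5.89)²/(4.91)² = 44.680 atm
V − nb = 4.91 − (5.89)(0.0432) = 4.6556 L
T = (44.680)(4.6556)/((5.89)(0.08206)) = 430.4 K

T ≈ 430.4 K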